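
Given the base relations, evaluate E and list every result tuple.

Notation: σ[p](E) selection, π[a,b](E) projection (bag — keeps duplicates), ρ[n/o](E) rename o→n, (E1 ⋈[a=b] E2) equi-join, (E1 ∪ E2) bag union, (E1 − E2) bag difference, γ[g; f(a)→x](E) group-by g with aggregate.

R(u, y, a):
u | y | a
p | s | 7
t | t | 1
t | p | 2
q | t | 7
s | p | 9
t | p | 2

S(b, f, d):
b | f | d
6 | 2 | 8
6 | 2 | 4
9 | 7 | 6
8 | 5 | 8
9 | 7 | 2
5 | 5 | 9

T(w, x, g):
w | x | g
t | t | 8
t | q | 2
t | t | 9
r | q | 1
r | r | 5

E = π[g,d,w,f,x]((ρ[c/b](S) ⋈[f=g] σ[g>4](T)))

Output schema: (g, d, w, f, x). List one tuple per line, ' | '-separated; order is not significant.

Row counts bottom-up:
  S → 6
  ρ[c/b](S) → 6
  T → 5
  σ[g>4](T) → 3
  (ρ[c/b](S) ⋈[f=g] σ[g>4](T)) → 2
  π[g,d,w,f,x]((ρ[c/b](S) ⋈[f=g] σ[g>4](T))) → 2

== RESULT ==
g | d | w | f | x
5 | 8 | r | 5 | r
5 | 9 | r | 5 | r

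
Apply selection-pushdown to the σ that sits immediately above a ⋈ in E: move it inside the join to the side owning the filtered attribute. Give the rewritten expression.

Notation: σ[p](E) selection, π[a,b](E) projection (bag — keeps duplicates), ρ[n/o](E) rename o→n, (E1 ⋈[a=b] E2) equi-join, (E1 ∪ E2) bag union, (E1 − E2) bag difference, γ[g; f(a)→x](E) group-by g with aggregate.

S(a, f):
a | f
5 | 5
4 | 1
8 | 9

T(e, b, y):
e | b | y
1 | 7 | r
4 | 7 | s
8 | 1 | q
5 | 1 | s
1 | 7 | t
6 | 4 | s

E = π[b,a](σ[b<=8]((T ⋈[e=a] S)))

σ filters on b, owned by the left side.
E' = π[b,a]((σ[b<=8](T) ⋈[e=a] S))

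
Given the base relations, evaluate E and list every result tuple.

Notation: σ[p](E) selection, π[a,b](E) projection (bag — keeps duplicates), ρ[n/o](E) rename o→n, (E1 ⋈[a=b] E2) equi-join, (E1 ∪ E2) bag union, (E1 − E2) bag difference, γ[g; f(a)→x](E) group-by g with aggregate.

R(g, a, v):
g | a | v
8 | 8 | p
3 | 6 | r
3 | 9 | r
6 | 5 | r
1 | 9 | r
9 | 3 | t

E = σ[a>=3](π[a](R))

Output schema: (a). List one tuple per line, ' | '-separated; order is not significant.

Per-node cardinality:
  R → 6
  π[a](R) → 6
  σ[a>=3](π[a](R)) → 6

== RESULT ==
a
3
5
6
8
9
9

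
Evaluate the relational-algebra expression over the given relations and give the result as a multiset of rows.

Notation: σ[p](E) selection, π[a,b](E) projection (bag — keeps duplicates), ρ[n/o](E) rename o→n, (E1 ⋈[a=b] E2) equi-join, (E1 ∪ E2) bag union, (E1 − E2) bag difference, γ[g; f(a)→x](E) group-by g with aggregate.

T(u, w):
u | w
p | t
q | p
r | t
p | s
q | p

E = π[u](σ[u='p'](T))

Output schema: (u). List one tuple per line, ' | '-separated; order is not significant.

Stepwise |·|:
  T → 5
  σ[u='p'](T) → 2
  π[u](σ[u='p'](T)) → 2

== RESULT ==
u
p
p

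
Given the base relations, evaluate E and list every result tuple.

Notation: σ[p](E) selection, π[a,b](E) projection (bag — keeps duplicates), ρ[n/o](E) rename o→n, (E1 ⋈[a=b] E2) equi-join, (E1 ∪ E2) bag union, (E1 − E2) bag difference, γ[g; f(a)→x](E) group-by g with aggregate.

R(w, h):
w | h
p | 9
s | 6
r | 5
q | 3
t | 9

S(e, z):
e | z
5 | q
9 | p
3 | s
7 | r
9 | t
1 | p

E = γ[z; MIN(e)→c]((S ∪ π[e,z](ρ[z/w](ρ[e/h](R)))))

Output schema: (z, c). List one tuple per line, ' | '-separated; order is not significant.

Row counts bottom-up:
  S → 6
  R → 5
  ρ[e/h](R) → 5
  ρ[z/w](ρ[e/h](R)) → 5
  π[e,z](ρ[z/w](ρ[e/h](R))) → 5
  (S ∪ π[e,z](ρ[z/w](ρ[e/h](R)))) → 11
  γ[z; MIN(e)→c]((S ∪ π[e,z](ρ[z/w](ρ[e/h](R))))) → 5

== RESULT ==
z | c
p | 1
q | 3
r | 5
s | 3
t | 9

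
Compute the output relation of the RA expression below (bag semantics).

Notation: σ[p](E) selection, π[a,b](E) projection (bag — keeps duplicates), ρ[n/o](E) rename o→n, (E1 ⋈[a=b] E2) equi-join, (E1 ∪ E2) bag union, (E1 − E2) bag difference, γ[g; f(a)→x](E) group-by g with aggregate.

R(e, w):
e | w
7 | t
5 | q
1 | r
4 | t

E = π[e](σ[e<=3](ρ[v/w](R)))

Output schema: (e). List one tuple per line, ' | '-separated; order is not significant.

Row counts bottom-up:
  R → 4
  ρ[v/w](R) → 4
  σ[e<=3](ρ[v/w](R)) → 1
  π[e](σ[e<=3](ρ[v/w](R))) → 1

== RESULT ==
e
1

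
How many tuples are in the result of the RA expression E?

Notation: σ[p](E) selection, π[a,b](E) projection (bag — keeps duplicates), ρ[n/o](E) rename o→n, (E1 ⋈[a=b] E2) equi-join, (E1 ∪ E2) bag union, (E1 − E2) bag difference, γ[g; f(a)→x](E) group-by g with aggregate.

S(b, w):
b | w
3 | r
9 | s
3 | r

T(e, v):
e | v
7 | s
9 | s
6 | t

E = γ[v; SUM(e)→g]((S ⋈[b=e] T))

Row counts bottom-up:
  S → 3
  T → 3
  (S ⋈[b=e] T) → 1
  γ[v; SUM(e)→g]((S ⋈[b=e] T)) → 1

|E| = 1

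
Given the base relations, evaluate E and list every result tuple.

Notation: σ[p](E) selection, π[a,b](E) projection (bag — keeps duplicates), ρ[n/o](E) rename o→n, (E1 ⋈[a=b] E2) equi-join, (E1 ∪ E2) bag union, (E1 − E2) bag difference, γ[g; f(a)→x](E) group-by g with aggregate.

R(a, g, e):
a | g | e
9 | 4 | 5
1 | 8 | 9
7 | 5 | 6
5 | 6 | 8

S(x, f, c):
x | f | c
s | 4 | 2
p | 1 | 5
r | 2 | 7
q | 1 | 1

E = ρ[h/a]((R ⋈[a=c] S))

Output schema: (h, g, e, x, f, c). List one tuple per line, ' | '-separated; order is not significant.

Subexpression sizes:
  R → 4
  S → 4
  (R ⋈[a=c] S) → 3
  ρ[h/a]((R ⋈[a=c] S)) → 3

== RESULT ==
h | g | e | x | f | c
1 | 8 | 9 | q | 1 | 1
5 | 6 | 8 | p | 1 | 5
7 | 5 | 6 | r | 2 | 7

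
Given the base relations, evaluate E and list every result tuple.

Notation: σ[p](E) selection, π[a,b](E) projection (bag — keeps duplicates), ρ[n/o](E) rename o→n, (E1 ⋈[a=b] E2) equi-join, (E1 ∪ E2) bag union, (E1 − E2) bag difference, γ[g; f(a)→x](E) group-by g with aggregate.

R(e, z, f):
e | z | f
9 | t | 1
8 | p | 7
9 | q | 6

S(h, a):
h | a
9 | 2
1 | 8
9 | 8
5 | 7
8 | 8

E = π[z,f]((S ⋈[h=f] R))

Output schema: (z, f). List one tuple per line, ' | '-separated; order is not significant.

Per-node cardinality:
  S → 5
  R → 3
  (S ⋈[h=f] R) → 1
  π[z,f]((S ⋈[h=f] R)) → 1

== RESULT ==
z | f
t | 1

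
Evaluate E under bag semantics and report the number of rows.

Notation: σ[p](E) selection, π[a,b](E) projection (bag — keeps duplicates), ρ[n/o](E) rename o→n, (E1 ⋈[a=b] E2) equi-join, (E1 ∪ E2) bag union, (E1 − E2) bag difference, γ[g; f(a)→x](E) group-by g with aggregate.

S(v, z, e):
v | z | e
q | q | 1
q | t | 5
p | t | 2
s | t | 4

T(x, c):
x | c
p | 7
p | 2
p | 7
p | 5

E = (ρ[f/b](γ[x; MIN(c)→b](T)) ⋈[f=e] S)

Row counts bottom-up:
  T → 4
  γ[x; MIN(c)→b](T) → 1
  ρ[f/b](γ[x; MIN(c)→b](T)) → 1
  S → 4
  (ρ[f/b](γ[x; MIN(c)→b](T)) ⋈[f=e] S) → 1

|E| = 1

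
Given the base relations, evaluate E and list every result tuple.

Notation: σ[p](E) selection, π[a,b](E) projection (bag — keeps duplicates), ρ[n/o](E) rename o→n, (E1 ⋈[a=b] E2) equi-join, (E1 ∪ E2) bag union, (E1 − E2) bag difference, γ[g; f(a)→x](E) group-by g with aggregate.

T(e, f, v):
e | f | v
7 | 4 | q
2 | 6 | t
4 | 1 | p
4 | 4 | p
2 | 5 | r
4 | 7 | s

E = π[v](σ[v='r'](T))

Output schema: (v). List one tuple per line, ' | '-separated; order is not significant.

Row counts bottom-up:
  T → 6
  σ[v='r'](T) → 1
  π[v](σ[v='r'](T)) → 1

== RESULT ==
v
r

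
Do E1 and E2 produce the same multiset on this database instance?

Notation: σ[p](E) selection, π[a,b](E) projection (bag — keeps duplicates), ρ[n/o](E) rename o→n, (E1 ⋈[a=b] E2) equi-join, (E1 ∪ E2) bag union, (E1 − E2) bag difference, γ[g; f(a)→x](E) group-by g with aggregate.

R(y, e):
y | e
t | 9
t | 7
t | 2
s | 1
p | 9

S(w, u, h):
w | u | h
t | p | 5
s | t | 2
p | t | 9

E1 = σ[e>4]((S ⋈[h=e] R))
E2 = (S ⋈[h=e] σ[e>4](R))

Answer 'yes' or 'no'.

E1 subexpression sizes:
  S → 3
  R → 5
  (S ⋈[h=e] R) → 3
  σ[e>4]((S ⋈[h=e] R)) → 2
E2 subexpression sizes:
  S → 3
  R → 5
  σ[e>4](R) → 3
  (S ⋈[h=e] σ[e>4](R)) → 2

E1 and E2 produce the same multiset:
w | u | h | y | e
p | t | 9 | p | 9
p | t | 9 | t | 9

yes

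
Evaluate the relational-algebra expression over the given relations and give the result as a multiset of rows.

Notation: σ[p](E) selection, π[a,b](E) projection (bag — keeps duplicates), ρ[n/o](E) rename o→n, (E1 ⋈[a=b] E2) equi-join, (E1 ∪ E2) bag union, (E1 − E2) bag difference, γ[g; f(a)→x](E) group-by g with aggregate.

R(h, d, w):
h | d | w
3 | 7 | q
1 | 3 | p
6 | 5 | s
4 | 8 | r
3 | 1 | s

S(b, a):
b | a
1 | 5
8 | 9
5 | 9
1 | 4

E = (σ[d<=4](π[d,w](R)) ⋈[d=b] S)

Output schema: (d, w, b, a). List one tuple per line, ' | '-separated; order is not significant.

Row counts bottom-up:
  R → 5
  π[d,w](R) → 5
  σ[d<=4](π[d,w](R)) → 2
  S → 4
  (σ[d<=4](π[d,w](R)) ⋈[d=b] S) → 2

== RESULT ==
d | w | b | a
1 | s | 1 | 4
1 | s | 1 | 5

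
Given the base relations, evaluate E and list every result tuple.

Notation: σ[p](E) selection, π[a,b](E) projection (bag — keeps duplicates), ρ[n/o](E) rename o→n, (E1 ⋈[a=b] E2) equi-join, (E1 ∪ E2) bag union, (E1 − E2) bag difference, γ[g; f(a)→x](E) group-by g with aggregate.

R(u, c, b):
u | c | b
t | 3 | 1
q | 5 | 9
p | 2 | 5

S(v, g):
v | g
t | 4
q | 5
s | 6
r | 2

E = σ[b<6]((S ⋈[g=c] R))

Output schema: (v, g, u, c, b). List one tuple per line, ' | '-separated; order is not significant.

Stepwise |·|:
  S → 4
  R → 3
  (S ⋈[g=c] R) → 2
  σ[b<6]((S ⋈[g=c] R)) → 1

== RESULT ==
v | g | u | c | b
r | 2 | p | 2 | 5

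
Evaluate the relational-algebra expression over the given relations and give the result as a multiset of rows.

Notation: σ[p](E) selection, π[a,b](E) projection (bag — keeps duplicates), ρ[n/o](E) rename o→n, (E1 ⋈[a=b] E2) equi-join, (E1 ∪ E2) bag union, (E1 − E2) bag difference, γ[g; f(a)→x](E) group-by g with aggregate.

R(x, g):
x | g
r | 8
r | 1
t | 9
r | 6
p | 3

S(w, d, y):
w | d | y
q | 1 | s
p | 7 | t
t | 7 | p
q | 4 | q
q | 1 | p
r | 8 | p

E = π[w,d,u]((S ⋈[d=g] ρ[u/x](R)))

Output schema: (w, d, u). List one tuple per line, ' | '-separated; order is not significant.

Stepwise |·|:
  S → 6
  R → 5
  ρ[u/x](R) → 5
  (S ⋈[d=g] ρ[u/x](R)) → 3
  π[w,d,u]((S ⋈[d=g] ρ[u/x](R))) → 3

== RESULT ==
w | d | u
q | 1 | r
q | 1 | r
r | 8 | r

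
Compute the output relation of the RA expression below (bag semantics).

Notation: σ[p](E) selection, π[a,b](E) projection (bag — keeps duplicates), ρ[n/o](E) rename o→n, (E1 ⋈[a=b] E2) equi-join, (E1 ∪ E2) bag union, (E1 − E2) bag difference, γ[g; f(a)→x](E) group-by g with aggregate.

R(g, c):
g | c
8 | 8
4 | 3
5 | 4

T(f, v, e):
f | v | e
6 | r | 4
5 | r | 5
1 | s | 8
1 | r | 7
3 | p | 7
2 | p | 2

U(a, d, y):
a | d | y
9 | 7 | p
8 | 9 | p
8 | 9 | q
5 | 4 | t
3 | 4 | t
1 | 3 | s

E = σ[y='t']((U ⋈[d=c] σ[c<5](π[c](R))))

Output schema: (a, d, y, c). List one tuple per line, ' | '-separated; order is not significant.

Row counts bottom-up:
  U → 6
  R → 3
  π[c](R) → 3
  σ[c<5](π[c](R)) → 2
  (U ⋈[d=c] σ[c<5](π[c](R))) → 3
  σ[y='t']((U ⋈[d=c] σ[c<5](π[c](R)))) → 2

== RESULT ==
a | d | y | c
3 | 4 | t | 4
5 | 4 | t | 4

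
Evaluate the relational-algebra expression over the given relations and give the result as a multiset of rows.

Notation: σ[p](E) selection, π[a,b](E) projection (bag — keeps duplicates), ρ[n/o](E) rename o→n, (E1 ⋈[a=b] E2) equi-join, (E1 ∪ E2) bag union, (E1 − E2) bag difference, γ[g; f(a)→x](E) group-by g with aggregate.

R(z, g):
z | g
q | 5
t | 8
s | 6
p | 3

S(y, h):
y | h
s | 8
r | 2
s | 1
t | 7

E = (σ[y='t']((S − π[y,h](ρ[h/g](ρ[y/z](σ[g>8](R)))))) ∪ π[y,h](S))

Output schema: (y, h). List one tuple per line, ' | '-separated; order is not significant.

Per-node cardinality:
  S → 4
  R → 4
  σ[g>8](R) → 0
  ρ[y/z](σ[g>8](R)) → 0
  ρ[h/g](ρ[y/z](σ[g>8](R))) → 0
  π[y,h](ρ[h/g](ρ[y/z](σ[g>8](R)))) → 0
  (S − π[y,h](ρ[h/g](ρ[y/z](σ[g>8](R))))) → 4
  σ[y='t']((S − π[y,h](ρ[h/g](ρ[y/z](σ[g>8](R)))))) → 1
  S → 4
  π[y,h](S) → 4
  (σ[y='t']((S − π[y,h](ρ[h/g](ρ[y/z](σ[g>8](R)))))) ∪ π[y,h](S)) → 5

== RESULT ==
y | h
r | 2
s | 1
s | 8
t | 7
t | 7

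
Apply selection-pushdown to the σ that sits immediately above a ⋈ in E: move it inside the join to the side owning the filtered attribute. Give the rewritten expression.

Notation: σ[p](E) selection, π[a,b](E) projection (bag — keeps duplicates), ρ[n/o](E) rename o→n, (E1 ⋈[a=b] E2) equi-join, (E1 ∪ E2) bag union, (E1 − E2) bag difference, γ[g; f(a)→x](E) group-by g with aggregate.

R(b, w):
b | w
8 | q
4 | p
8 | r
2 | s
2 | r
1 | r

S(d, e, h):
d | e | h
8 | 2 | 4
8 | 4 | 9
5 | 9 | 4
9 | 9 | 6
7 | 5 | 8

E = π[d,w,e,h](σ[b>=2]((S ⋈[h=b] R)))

σ filters on b, owned by the right side.
E' = π[d,w,e,h]((S ⋈[h=b] σ[b>=2](R)))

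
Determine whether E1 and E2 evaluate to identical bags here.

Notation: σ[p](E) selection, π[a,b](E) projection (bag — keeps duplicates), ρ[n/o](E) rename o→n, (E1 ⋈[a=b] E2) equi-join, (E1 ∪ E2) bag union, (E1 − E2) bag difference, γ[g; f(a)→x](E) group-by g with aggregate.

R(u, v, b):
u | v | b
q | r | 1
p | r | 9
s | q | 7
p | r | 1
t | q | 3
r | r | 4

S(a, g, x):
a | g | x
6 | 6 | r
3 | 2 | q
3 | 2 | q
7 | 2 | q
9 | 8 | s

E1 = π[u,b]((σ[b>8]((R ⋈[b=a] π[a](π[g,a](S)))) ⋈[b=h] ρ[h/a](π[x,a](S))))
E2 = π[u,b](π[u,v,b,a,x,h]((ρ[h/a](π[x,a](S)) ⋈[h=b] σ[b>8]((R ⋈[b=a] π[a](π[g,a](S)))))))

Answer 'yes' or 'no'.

E1 row counts bottom-up:
  R → 6
  S → 5
  π[g,a](S) → 5
  π[a](π[g,a](S)) → 5
  (R ⋈[b=a] π[a](π[g,a](S))) → 4
  σ[b>8]((R ⋈[b=a] π[a](π[g,a](S)))) → 1
  S → 5
  π[x,a](S) → 5
  ρ[h/a](π[x,a](S)) → 5
  (σ[b>8]((R ⋈[b=a] π[a](π[g,a](S)))) ⋈[b=h] ρ[h/a](π[x,a](S))) → 1
  π[u,b]((σ[b>8]((R ⋈[b=a] π[a](π[g,a](S)))) ⋈[b=h] ρ[h/a](π[x,a](S)))) → 1
E2 row counts bottom-up:
  S → 5
  π[x,a](S) → 5
  ρ[h/a](π[x,a](S)) → 5
  R → 6
  S → 5
  π[g,a](S) → 5
  π[a](π[g,a](S)) → 5
  (R ⋈[b=a] π[a](π[g,a](S))) → 4
  σ[b>8]((R ⋈[b=a] π[a](π[g,a](S)))) → 1
  (ρ[h/a](π[x,a](S)) ⋈[h=b] σ[b>8]((R ⋈[b=a] π[a](π[g,a](S))))) → 1
  π[u,v,b,a,x,h]((ρ[h/a](π[x,a](S)) ⋈[h=b] σ[b>8]((R ⋈[b=a] π[a](π[g,a](S)))))) → 1
  π[u,b](π[u,v,b,a,x,h]((ρ[h/a](π[x,a](S)) ⋈[h=b] σ[b>8]((R ⋈[b=a] π[a](π[g,a](S))))))) → 1

E1 and E2 produce the same multiset:
u | b
p | 9

yes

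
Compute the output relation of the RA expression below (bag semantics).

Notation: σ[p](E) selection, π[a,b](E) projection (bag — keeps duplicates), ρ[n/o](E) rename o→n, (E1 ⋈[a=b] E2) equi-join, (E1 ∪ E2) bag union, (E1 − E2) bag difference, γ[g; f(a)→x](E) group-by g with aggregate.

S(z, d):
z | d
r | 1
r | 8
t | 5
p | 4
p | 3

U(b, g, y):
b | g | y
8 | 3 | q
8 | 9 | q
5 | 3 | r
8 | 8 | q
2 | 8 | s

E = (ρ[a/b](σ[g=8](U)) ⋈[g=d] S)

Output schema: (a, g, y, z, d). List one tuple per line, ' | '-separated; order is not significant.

Subexpression sizes:
  U → 5
  σ[g=8](U) → 2
  ρ[a/b](σ[g=8](U)) → 2
  S → 5
  (ρ[a/b](σ[g=8](U)) ⋈[g=d] S) → 2

== RESULT ==
a | g | y | z | d
2 | 8 | s | r | 8
8 | 8 | q | r | 8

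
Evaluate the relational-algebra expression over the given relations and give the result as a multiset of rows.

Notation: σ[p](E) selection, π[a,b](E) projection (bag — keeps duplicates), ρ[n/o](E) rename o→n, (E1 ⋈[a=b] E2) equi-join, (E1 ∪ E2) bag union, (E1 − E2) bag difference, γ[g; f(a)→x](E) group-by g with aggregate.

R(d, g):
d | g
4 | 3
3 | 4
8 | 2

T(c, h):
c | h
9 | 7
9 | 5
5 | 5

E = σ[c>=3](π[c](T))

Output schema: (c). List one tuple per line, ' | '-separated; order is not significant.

Per-node cardinality:
  T → 3
  π[c](T) → 3
  σ[c>=3](π[c](T)) → 3

== RESULT ==
c
5
9
9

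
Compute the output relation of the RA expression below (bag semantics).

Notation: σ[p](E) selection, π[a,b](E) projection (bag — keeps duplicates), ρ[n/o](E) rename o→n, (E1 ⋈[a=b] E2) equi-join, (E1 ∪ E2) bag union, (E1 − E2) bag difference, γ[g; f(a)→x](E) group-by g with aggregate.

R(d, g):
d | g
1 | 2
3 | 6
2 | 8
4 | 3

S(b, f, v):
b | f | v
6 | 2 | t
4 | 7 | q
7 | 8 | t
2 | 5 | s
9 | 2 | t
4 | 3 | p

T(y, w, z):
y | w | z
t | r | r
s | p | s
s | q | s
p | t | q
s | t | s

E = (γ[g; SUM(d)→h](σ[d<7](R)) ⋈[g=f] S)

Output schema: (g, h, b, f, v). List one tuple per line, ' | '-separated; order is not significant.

Per-node cardinality:
  R → 4
  σ[d<7](R) → 4
  γ[g; SUM(d)→h](σ[d<7](R)) → 4
  S → 6
  (γ[g; SUM(d)→h](σ[d<7](R)) ⋈[g=f] S) → 4

== RESULT ==
g | h | b | f | v
2 | 1 | 6 | 2 | t
2 | 1 | 9 | 2 | t
3 | 4 | 4 | 3 | p
8 | 2 | 7 | 8 | t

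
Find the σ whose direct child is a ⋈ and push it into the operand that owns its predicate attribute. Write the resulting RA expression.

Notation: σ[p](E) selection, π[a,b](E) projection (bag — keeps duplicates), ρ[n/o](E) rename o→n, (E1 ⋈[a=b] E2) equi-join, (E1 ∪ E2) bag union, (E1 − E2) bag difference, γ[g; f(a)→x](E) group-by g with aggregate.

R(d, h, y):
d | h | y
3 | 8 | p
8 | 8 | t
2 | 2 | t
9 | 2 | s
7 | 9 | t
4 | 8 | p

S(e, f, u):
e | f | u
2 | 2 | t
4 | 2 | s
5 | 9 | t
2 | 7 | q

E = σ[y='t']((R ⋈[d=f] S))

σ filters on y, owned by the left side.
E' = (σ[y='t'](R) ⋈[d=f] S)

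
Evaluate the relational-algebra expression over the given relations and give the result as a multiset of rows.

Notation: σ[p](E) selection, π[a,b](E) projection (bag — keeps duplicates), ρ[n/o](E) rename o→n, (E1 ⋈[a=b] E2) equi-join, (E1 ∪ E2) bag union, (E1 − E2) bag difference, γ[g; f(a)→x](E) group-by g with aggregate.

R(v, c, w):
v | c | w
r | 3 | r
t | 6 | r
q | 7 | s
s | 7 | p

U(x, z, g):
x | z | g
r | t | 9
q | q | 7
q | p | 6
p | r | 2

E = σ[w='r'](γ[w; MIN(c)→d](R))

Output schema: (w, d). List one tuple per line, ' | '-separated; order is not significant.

Subexpression sizes:
  R → 4
  γ[w; MIN(c)→d](R) → 3
  σ[w='r'](γ[w; MIN(c)→d](R)) → 1

== RESULT ==
w | d
r | 3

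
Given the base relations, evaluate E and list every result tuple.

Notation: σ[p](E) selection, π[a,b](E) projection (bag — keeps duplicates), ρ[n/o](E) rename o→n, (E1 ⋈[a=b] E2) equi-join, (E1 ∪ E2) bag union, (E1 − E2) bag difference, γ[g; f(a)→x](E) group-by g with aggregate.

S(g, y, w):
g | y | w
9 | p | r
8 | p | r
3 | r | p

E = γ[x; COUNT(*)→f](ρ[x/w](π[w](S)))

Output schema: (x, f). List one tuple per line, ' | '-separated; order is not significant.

Subexpression sizes:
  S → 3
  π[w](S) → 3
  ρ[x/w](π[w](S)) → 3
  γ[x; COUNT(*)→f](ρ[x/w](π[w](S))) → 2

== RESULT ==
x | f
p | 1
r | 2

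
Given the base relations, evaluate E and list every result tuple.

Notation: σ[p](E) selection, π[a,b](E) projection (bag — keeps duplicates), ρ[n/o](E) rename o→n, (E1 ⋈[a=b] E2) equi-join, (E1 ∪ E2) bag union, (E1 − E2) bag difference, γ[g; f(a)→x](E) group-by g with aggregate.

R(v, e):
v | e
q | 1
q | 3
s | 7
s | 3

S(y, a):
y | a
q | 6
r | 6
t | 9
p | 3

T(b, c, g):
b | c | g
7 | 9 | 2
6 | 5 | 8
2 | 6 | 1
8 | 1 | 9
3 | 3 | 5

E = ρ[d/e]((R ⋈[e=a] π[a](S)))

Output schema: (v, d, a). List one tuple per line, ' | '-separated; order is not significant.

Stepwise |·|:
  R → 4
  S → 4
  π[a](S) → 4
  (R ⋈[e=a] π[a](S)) → 2
  ρ[d/e]((R ⋈[e=a] π[a](S))) → 2

== RESULT ==
v | d | a
q | 3 | 3
s | 3 | 3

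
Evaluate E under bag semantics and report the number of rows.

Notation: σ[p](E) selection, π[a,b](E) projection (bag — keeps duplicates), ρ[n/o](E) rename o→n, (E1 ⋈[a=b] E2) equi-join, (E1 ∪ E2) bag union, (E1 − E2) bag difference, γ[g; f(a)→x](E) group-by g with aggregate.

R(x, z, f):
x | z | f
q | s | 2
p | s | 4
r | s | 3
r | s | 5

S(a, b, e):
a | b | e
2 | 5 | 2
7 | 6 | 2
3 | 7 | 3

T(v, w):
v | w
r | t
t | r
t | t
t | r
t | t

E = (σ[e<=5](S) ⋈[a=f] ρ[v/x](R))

Per-node cardinality:
  S → 3
  σ[e<=5](S) → 3
  R → 4
  ρ[v/x](R) → 4
  (σ[e<=5](S) ⋈[a=f] ρ[v/x](R)) → 2

|E| = 2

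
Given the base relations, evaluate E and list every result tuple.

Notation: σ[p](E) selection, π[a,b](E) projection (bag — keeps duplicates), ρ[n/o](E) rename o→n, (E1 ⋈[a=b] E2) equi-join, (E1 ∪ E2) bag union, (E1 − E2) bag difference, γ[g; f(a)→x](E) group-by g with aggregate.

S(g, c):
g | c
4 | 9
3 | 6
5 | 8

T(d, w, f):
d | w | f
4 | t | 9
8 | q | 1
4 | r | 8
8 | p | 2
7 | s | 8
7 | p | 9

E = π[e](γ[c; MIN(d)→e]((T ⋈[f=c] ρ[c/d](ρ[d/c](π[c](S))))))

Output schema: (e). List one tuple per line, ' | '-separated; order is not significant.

Row counts bottom-up:
  T → 6
  S → 3
  π[c](S) → 3
  ρ[d/c](π[c](S)) → 3
  ρ[c/d](ρ[d/c](π[c](S))) → 3
  (T ⋈[f=c] ρ[c/d](ρ[d/c](π[c](S)))) → 4
  γ[c; MIN(d)→e]((T ⋈[f=c] ρ[c/d](ρ[d/c](π[c](S))))) → 2
  π[e](γ[c; MIN(d)→e]((T ⋈[f=c] ρ[c/d](ρ[d/c](π[c](S)))))) → 2

== RESULT ==
e
4
4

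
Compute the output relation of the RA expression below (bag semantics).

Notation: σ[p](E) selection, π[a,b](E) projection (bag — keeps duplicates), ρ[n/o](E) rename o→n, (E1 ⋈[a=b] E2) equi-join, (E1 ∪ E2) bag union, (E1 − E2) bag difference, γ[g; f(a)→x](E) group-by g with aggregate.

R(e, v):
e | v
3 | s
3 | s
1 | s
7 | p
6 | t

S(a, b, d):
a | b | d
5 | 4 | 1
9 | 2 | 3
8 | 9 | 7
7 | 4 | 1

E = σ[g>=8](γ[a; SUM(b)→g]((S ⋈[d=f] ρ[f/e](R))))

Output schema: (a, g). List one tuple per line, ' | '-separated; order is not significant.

Row counts bottom-up:
  S → 4
  R → 5
  ρ[f/e](R) → 5
  (S ⋈[d=f] ρ[f/e](R)) → 5
  γ[a; SUM(b)→g]((S ⋈[d=f] ρ[f/e](R))) → 4
  σ[g>=8](γ[a; SUM(b)→g]((S ⋈[d=f] ρ[f/e](R)))) → 1

== RESULT ==
a | g
8 | 9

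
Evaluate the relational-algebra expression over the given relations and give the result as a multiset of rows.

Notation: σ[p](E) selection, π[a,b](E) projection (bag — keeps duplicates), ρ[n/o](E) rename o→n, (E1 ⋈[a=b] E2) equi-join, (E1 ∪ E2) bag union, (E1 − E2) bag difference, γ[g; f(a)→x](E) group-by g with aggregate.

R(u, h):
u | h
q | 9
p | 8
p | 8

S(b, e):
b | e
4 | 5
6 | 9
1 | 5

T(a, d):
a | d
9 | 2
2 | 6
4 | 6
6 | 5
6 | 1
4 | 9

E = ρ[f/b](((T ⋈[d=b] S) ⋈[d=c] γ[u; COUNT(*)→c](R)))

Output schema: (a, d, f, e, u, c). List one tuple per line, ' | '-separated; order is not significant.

Row counts bottom-up:
  T → 6
  S → 3
  (T ⋈[d=b] S) → 3
  R → 3
  γ[u; COUNT(*)→c](R) → 2
  ((T ⋈[d=b] S) ⋈[d=c] γ[u; COUNT(*)→c](R)) → 1
  ρ[f/b](((T ⋈[d=b] S) ⋈[d=c] γ[u; COUNT(*)→c](R))) → 1

== RESULT ==
a | d | f | e | u | c
6 | 1 | 1 | 5 | q | 1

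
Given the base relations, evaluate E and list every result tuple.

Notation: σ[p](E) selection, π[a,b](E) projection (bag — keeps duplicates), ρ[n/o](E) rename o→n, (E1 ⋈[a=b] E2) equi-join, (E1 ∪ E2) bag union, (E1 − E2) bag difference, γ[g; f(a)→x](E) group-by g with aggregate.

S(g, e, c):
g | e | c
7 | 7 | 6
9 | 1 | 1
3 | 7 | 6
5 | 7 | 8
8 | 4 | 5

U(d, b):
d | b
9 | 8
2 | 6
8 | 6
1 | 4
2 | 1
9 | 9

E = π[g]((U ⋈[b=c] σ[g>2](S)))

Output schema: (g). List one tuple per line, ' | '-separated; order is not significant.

Row counts bottom-up:
  U → 6
  S → 5
  σ[g>2](S) → 5
  (U ⋈[b=c] σ[g>2](S)) → 6
  π[g]((U ⋈[b=c] σ[g>2](S))) → 6

== RESULT ==
g
3
3
5
7
7
9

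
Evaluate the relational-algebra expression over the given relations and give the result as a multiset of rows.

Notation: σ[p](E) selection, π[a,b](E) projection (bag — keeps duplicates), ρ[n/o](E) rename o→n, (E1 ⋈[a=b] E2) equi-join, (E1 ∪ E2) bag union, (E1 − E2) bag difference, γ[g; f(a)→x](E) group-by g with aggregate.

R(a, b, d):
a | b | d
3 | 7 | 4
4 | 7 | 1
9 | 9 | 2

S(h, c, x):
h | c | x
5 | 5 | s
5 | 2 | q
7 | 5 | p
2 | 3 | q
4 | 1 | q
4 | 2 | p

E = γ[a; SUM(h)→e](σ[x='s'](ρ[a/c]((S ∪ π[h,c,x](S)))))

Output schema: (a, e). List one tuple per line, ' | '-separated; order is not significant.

Row counts bottom-up:
  S → 6
  S → 6
  π[h,c,x](S) → 6
  (S ∪ π[h,c,x](S)) → 12
  ρ[a/c]((S ∪ π[h,c,x](S))) → 12
  σ[x='s'](ρ[a/c]((S ∪ π[h,c,x](S)))) → 2
  γ[a; SUM(h)→e](σ[x='s'](ρ[a/c]((S ∪ π[h,c,x](S))))) → 1

== RESULT ==
a | e
5 | 10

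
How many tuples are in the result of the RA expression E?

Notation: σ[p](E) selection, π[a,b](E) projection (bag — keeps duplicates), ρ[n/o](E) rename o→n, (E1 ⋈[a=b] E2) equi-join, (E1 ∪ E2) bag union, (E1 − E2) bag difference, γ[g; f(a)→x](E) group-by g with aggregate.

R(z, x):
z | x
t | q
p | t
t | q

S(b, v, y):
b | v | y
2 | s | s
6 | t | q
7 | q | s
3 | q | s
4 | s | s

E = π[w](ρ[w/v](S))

Row counts bottom-up:
  S → 5
  ρ[w/v](S) → 5
  π[w](ρ[w/v](S)) → 5

|E| = 5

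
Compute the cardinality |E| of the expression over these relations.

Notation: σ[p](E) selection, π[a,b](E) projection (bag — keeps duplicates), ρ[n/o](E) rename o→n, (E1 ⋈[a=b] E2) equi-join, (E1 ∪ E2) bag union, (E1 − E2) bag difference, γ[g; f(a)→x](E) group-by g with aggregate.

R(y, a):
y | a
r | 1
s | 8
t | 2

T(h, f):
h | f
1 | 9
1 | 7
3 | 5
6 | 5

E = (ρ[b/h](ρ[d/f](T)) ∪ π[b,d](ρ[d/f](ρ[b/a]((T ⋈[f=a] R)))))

Stepwise |·|:
  T → 4
  ρ[d/f](T) → 4
  ρ[b/h](ρ[d/f](T)) → 4
  T → 4
  R → 3
  (T ⋈[f=a] R) → 0
  ρ[b/a]((T ⋈[f=a] R)) → 0
  ρ[d/f](ρ[b/a]((T ⋈[f=a] R))) → 0
  π[b,d](ρ[d/f](ρ[b/a]((T ⋈[f=a] R)))) → 0
  (ρ[b/h](ρ[d/f](T)) ∪ π[b,d](ρ[d/f](ρ[b/a]((T ⋈[f=a] R))))) → 4

|E| = 4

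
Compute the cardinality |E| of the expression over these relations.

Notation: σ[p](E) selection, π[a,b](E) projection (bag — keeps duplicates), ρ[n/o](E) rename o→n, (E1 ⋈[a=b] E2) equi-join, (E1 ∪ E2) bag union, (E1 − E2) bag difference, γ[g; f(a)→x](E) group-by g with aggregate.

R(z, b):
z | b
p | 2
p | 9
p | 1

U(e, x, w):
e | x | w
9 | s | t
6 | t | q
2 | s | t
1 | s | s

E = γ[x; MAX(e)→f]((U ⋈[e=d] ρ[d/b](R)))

Row counts bottom-up:
  U → 4
  R → 3
  ρ[d/b](R) → 3
  (U ⋈[e=d] ρ[d/b](R)) → 3
  γ[x; MAX(e)→f]((U ⋈[e=d] ρ[d/b](R))) → 1

|E| = 1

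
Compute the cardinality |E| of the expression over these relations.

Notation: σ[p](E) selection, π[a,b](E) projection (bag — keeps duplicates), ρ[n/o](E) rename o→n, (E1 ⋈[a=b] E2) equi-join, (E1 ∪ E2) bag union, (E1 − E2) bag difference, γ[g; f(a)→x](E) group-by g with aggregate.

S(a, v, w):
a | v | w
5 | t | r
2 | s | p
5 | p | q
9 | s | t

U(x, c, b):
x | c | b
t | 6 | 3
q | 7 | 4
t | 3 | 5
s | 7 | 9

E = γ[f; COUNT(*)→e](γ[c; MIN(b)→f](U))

Per-node cardinality:
  U → 4
  γ[c; MIN(b)→f](U) → 3
  γ[f; COUNT(*)→e](γ[c; MIN(b)→f](U)) → 3

|E| = 3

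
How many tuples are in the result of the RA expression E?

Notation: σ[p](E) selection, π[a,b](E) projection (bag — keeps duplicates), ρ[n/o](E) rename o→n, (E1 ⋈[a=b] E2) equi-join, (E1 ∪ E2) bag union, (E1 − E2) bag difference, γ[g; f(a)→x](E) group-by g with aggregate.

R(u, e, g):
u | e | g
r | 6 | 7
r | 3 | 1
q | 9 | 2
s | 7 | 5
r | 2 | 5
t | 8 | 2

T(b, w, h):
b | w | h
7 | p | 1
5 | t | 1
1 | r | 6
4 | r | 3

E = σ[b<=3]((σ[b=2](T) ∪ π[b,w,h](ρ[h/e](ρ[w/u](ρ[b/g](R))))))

Stepwise |·|:
  T → 4
  σ[b=2](T) → 0
  R → 6
  ρ[b/g](R) → 6
  ρ[w/u](ρ[b/g](R)) → 6
  ρ[h/e](ρ[w/u](ρ[b/g](R))) → 6
  π[b,w,h](ρ[h/e](ρ[w/u](ρ[b/g](R)))) → 6
  (σ[b=2](T) ∪ π[b,w,h](ρ[h/e](ρ[w/u](ρ[b/g](R))))) → 6
  σ[b<=3]((σ[b=2](T) ∪ π[b,w,h](ρ[h/e](ρ[w/u](ρ[b/g](R)))))) → 3

|E| = 3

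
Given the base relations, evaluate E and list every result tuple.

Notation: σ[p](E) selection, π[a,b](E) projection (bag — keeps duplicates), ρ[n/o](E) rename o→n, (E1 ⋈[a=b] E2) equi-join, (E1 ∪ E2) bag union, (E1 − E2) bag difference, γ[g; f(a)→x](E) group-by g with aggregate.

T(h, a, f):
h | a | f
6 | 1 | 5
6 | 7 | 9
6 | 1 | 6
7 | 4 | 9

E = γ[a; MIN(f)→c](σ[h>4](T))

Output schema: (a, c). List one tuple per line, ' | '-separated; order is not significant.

Subexpression sizes:
  T → 4
  σ[h>4](T) → 4
  γ[a; MIN(f)→c](σ[h>4](T)) → 3

== RESULT ==
a | c
1 | 5
4 | 9
7 | 9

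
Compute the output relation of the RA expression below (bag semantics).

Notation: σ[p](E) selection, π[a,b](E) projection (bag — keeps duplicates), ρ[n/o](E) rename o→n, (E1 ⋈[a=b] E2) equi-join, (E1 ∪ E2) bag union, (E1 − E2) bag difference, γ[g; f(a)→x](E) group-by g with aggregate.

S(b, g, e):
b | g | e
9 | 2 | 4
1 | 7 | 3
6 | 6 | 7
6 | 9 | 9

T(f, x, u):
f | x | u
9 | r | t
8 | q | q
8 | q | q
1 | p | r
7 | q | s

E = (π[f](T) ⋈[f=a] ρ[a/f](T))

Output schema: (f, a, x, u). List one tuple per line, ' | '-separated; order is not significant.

Row counts bottom-up:
  T → 5
  π[f](T) → 5
  T → 5
  ρ[a/f](T) → 5
  (π[f](T) ⋈[f=a] ρ[a/f](T)) → 7

== RESULT ==
f | a | x | u
1 | 1 | p | r
7 | 7 | q | s
8 | 8 | q | q
8 | 8 | q | q
8 | 8 | q | q
8 | 8 | q | q
9 | 9 | r | t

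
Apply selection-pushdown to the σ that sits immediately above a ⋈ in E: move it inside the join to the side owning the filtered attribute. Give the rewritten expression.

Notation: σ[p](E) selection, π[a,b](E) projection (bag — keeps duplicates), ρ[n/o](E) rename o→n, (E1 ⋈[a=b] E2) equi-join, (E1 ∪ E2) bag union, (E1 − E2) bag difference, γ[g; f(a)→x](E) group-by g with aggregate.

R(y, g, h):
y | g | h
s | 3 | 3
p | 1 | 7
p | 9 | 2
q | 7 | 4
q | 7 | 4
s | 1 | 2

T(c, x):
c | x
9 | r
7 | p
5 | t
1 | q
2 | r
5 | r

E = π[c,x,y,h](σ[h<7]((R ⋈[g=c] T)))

σ filters on h, owned by the left side.
E' = π[c,x,y,h]((σ[h<7](R) ⋈[g=c] T))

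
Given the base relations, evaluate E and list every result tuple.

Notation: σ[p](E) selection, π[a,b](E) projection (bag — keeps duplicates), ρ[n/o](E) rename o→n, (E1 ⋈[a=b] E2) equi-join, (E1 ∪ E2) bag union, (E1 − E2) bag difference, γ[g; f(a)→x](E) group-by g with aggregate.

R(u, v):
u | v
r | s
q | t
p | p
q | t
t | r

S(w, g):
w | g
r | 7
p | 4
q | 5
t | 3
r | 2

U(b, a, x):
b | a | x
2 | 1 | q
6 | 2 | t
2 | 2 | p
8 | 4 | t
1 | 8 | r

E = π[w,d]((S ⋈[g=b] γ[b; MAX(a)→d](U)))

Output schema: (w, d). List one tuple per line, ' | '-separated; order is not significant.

Subexpression sizes:
  S → 5
  U → 5
  γ[b; MAX(a)→d](U) → 4
  (S ⋈[g=b] γ[b; MAX(a)→d](U)) → 1
  π[w,d]((S ⋈[g=b] γ[b; MAX(a)→d](U))) → 1

== RESULT ==
w | d
r | 2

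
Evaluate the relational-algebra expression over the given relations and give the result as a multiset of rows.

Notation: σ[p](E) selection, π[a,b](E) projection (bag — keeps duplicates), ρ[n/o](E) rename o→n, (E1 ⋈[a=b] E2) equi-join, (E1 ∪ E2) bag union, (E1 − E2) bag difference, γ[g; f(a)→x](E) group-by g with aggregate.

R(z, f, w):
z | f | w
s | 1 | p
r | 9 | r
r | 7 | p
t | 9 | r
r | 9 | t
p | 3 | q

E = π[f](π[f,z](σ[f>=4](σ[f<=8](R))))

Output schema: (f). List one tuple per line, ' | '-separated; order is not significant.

Per-node cardinality:
  R → 6
  σ[f<=8](R) → 3
  σ[f>=4](σ[f<=8](R)) → 1
  π[f,z](σ[f>=4](σ[f<=8](R))) → 1
  π[f](π[f,z](σ[f>=4](σ[f<=8](R)))) → 1

== RESULT ==
f
7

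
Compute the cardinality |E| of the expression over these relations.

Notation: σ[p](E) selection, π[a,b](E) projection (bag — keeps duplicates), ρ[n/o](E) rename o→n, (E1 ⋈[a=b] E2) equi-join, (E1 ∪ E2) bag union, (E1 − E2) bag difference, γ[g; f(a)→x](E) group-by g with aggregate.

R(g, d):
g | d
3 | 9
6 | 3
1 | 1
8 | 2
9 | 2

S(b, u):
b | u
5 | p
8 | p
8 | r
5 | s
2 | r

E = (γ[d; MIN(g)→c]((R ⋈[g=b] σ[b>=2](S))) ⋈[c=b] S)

Per-node cardinality:
  R → 5
  S → 5
  σ[b>=2](S) → 5
  (R ⋈[g=b] σ[b>=2](S)) → 2
  γ[d; MIN(g)→c]((R ⋈[g=b] σ[b>=2](S))) → 1
  S → 5
  (γ[d; MIN(g)→c]((R ⋈[g=b] σ[b>=2](S))) ⋈[c=b] S) → 2

|E| = 2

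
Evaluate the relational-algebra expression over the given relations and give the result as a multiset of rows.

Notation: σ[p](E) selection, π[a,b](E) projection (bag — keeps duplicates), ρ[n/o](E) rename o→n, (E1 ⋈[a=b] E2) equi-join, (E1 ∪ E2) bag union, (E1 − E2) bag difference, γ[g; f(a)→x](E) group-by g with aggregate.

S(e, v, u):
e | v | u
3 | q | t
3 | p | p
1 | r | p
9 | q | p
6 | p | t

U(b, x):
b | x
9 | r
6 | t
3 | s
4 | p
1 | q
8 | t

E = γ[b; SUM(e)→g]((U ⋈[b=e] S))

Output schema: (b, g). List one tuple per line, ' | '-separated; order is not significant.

Row counts bottom-up:
  U → 6
  S → 5
  (U ⋈[b=e] S) → 5
  γ[b; SUM(e)→g]((U ⋈[b=e] S)) → 4

== RESULT ==
b | g
1 | 1
3 | 6
6 | 6
9 | 9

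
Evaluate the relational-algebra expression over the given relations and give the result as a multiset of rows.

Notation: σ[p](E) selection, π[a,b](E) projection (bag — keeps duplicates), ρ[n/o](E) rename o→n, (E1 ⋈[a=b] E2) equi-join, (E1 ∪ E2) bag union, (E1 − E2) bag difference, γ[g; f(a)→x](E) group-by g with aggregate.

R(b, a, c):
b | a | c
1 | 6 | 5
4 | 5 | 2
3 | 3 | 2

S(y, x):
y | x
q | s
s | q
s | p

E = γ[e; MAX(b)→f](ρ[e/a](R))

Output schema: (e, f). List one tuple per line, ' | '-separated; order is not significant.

Row counts bottom-up:
  R → 3
  ρ[e/a](R) → 3
  γ[e; MAX(b)→f](ρ[e/a](R)) → 3

== RESULT ==
e | f
3 | 3
5 | 4
6 | 1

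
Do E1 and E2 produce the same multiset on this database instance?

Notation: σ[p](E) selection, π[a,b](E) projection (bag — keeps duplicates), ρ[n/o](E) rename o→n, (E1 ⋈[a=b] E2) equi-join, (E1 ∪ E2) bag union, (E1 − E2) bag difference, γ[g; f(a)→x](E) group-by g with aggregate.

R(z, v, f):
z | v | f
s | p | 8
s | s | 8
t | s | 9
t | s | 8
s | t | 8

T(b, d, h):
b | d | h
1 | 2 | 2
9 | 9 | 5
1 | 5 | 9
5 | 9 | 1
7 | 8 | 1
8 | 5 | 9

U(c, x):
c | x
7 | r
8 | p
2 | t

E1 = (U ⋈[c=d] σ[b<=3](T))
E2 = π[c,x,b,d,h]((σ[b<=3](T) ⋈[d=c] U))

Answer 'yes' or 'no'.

E1 stepwise |·|:
  U → 3
  T → 6
  σ[b<=3](T) → 2
  (U ⋈[c=d] σ[b<=3](T)) → 1
E2 stepwise |·|:
  T → 6
  σ[b<=3](T) → 2
  U → 3
  (σ[b<=3](T) ⋈[d=c] U) → 1
  π[c,x,b,d,h]((σ[b<=3](T) ⋈[d=c] U)) → 1

E1 and E2 produce the same multiset:
c | x | b | d | h
2 | t | 1 | 2 | 2

yes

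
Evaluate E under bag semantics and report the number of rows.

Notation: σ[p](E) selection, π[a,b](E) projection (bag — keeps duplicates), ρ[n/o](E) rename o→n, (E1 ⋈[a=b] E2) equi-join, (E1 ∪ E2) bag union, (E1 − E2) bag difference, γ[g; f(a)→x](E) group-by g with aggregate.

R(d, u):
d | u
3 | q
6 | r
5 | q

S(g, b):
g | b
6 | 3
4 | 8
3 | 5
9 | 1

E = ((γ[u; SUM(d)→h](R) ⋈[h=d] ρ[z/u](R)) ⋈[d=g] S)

Stepwise |·|:
  R → 3
  γ[u; SUM(d)→h](R) → 2
  R → 3
  ρ[z/u](R) → 3
  (γ[u; SUM(d)→h](R) ⋈[h=d] ρ[z/u](R)) → 1
  S → 4
  ((γ[u; SUM(d)→h](R) ⋈[h=d] ρ[z/u](R)) ⋈[d=g] S) → 1

|E| = 1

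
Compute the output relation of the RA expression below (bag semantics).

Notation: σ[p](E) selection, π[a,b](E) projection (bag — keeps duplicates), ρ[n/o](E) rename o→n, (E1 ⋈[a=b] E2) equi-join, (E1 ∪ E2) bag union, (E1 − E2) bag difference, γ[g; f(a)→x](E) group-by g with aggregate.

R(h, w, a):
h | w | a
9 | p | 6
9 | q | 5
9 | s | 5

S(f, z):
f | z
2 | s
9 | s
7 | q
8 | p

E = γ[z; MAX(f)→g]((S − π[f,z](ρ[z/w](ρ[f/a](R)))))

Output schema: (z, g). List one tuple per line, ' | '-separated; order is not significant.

Stepwise |·|:
  S → 4
  R → 3
  ρ[f/a](R) → 3
  ρ[z/w](ρ[f/a](R)) → 3
  π[f,z](ρ[z/w](ρ[f/a](R))) → 3
  (S − π[f,z](ρ[z/w](ρ[f/a](R)))) → 4
  γ[z; MAX(f)→g]((S − π[f,z](ρ[z/w](ρ[f/a](R))))) → 3

== RESULT ==
z | g
p | 8
q | 7
s | 9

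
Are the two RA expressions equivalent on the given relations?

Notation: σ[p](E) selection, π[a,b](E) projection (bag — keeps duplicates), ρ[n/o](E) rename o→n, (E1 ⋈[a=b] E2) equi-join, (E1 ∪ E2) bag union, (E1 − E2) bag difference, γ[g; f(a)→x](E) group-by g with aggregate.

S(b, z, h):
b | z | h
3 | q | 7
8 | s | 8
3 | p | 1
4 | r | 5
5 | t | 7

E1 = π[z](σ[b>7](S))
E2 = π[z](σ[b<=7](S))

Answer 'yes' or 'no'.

E1 row counts bottom-up:
  S → 5
  σ[b>7](S) → 1
  π[z](σ[b>7](S)) → 1
E2 row counts bottom-up:
  S → 5
  σ[b<=7](S) → 4
  π[z](σ[b<=7](S)) → 4

E1 result:
z
s
E2 result:
z
p
q
r
t
Witness: ('q',) appears 0× in E1 but 1× in E2.

no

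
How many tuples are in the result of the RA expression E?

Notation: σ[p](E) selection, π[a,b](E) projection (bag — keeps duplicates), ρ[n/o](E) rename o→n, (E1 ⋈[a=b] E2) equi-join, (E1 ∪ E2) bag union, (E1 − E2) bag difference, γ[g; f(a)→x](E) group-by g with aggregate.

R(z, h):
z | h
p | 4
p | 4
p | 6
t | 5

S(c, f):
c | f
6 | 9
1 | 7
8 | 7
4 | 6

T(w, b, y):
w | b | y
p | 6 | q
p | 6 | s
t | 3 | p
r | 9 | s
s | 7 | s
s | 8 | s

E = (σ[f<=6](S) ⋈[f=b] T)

Per-node cardinality:
  S → 4
  σ[f<=6](S) → 1
  T → 6
  (σ[f<=6](S) ⋈[f=b] T) → 2

|E| = 2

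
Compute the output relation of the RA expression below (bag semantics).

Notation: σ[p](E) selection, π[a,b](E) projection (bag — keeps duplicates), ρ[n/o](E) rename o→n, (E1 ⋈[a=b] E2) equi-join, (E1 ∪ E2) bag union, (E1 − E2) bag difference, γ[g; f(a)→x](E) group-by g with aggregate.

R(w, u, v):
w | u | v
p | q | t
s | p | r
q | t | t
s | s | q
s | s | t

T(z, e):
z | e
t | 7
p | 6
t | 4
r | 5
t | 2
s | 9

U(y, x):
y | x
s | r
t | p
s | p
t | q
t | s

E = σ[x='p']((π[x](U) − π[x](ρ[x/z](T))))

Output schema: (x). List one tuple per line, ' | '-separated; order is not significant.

Subexpression sizes:
  U → 5
  π[x](U) → 5
  T → 6
  ρ[x/z](T) → 6
  π[x](ρ[x/z](T)) → 6
  (π[x](U) − π[x](ρ[x/z](T))) → 2
  σ[x='p']((π[x](U) − π[x](ρ[x/z](T)))) → 1

== RESULT ==
x
p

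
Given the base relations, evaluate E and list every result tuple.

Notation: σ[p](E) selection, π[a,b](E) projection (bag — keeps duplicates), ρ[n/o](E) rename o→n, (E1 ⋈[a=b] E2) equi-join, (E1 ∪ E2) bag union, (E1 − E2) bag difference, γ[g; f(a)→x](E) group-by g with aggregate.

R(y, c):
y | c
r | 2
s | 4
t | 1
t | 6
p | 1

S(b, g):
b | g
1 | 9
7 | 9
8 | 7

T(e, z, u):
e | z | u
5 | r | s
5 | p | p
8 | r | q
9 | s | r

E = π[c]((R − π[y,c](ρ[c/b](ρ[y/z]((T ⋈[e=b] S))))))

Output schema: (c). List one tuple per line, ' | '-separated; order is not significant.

Subexpression sizes:
  R → 5
  T → 4
  S → 3
  (T ⋈[e=b] S) → 1
  ρ[y/z]((T ⋈[e=b] S)) → 1
  ρ[c/b](ρ[y/z]((T ⋈[e=b] S))) → 1
  π[y,c](ρ[c/b](ρ[y/z]((T ⋈[e=b] S)))) → 1
  (R − π[y,c](ρ[c/b](ρ[y/z]((T ⋈[e=b] S))))) → 5
  π[c]((R − π[y,c](ρ[c/b](ρ[y/z]((T ⋈[e=b] S)))))) → 5

== RESULT ==
c
1
1
2
4
6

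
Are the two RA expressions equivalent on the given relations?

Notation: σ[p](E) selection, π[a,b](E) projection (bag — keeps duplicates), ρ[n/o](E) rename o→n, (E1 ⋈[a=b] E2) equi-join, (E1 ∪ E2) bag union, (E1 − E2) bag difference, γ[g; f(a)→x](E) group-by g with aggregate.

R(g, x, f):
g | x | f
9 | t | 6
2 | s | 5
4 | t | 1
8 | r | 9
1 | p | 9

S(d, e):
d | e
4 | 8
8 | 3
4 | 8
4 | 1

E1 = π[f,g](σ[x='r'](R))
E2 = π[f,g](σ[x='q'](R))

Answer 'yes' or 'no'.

E1 subexpression sizes:
  R → 5
  σ[x='r'](R) → 1
  π[f,g](σ[x='r'](R)) → 1
E2 subexpression sizes:
  R → 5
  σ[x='q'](R) → 0
  π[f,g](σ[x='q'](R)) → 0

E1 result:
f | g
9 | 8
E2 result:
f | g
(0 rows)
Witness: (9, 8) appears 1× in E1 but 0× in E2.

no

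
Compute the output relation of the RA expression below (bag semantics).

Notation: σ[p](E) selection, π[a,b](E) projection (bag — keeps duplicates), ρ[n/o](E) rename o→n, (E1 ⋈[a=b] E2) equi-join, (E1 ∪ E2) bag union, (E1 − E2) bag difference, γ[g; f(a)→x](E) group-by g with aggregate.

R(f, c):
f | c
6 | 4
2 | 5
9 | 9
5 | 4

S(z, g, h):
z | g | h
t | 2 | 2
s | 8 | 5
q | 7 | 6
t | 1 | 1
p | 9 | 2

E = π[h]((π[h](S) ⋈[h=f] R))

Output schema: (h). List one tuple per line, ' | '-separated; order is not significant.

Subexpression sizes:
  S → 5
  π[h](S) → 5
  R → 4
  (π[h](S) ⋈[h=f] R) → 4
  π[h]((π[h](S) ⋈[h=f] R)) → 4

== RESULT ==
h
2
2
5
6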